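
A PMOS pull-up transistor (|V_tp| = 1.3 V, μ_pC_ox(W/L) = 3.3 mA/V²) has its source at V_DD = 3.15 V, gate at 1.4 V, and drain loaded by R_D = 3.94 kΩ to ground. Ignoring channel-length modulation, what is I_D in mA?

V_SG = V_DD − V_G = 3.15 − 1.4 = 1.75 V, so V_ov = 1.75 − 1.3 = 0.45 V.
Assume saturation: I_D = ½ k_p V_ov² = 0.5 × 3.3 × 0.45² = 0.334 mA, giving V_SD = V_DD − I_D R_D = 3.15 − 0.334 × 3.94 = 1.83 V.
V_SD = 1.83 V ≥ V_ov = 0.45 V, confirming saturation.

I_D = 0.334 mA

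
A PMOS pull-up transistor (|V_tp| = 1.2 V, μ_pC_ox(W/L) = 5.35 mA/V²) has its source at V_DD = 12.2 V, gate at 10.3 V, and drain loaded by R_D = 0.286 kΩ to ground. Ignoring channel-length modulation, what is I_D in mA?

I_D = 1.31 mA

V_SG = V_DD − V_G = 12.2 − 10.3 = 1.9 V, so V_ov = 1.9 − 1.2 = 0.7 V.
Assume saturation: I_D = ½ k_p V_ov² = 0.5 × 5.35 × 0.7² = 1.31 mA, giving V_SD = V_DD − I_D R_D = 12.2 − 1.31 × 0.286 = 11.8 V.
V_SD = 11.8 V ≥ V_ov = 0.7 V, confirming saturation.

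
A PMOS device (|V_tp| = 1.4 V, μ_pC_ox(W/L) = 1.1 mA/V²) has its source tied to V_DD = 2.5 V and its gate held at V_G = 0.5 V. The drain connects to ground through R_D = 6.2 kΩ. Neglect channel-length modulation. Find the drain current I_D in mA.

V_SG = V_DD − V_G = 2.5 − 0.5 = 2 V, so V_ov = 2 − 1.4 = 0.6 V.
Assume saturation: I_D = ½ k_p V_ov² = 0.5 × 1.1 × 0.6² = 0.198 mA, giving V_SD = V_DD − I_D R_D = 2.5 − 0.198 × 6.2 = 1.27 V.
V_SD = 1.27 V ≥ V_ov = 0.6 V, confirming saturation.

I_D = 0.198 mA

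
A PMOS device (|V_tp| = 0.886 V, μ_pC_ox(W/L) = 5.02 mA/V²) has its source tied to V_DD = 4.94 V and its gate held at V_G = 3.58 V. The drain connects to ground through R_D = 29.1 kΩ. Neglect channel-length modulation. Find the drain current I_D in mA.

V_SG = V_DD − V_G = 4.94 − 3.58 = 1.36 V, so V_ov = 1.36 − 0.886 = 0.474 V.
Assume saturation: I_D = ½ k_p V_ov² = 0.5 × 5.02 × 0.474² = 0.564 mA, giving V_SD = V_DD − I_D R_D = 4.94 − 0.564 × 29.1 = -11.5 V.
But -11.5 V < V_ov = 0.474 V, so the device is actually in triode.
In triode I_D = k_p[V_ov V_SD − ½ V_SD²] and I_D = (V_DD − V_SD)/R_D. Equating: 73 V_SD² − 70.24 V_SD + 4.94 = 0, giving V_SD = 0.0764 V (the root below V_ov).
I_D = (4.94 − 0.0764) / 29.1 = 0.167 mA.

I_D = 0.167 mA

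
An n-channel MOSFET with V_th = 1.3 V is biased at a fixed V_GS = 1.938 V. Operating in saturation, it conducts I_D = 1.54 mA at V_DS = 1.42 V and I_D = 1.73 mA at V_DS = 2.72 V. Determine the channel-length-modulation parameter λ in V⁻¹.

With V_GS fixed, I_D ∝ (1 + λ V_DS) in saturation, so I_D2/I_D1 = (1 + λ V_DS2)/(1 + λ V_DS1).
1.73/1.54 = 1.123 = (1 + 2.72 λ)/(1 + 1.42 λ).
Solving: λ (I_D1 V_DS2 − I_D2 V_DS1) = I_D2 − I_D1, so λ = (1.73 − 1.54) / (1.54 × 2.72 − 1.73 × 1.42) = 0.19 / 1.73 = 0.11 V⁻¹.

λ = 0.110 V⁻¹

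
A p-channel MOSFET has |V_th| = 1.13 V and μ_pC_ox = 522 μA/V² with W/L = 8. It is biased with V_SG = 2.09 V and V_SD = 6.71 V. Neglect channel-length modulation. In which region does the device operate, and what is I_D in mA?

k_p = μ_pC_ox · (W/L) = 4.176 mA/V².
V_ov = V_SG − |V_th| = 2.09 − 1.13 = 0.96 V.
Since V_SD = 6.71 V ≥ V_ov = 0.96 V, the device is in saturation.
I_D = ½ k_p V_ov² = 0.5 × 4.176 × 0.96² = 1.92 mA.

Saturation; I_D = 1.92 mA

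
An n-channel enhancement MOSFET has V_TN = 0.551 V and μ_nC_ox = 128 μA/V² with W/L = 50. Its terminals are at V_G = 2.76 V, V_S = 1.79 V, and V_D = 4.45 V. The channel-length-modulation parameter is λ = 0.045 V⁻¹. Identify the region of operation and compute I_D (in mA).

V_GS = V_G − V_S = 2.76 − 1.79 = 0.97 V; V_DS = V_D − V_S = 4.45 − 1.79 = 2.66 V.
k_n = μ_nC_ox · (W/L) = 6.4 mA/V².
V_ov = V_GS − V_TN = 0.97 − 0.551 = 0.419 V.
Since V_DS = 2.66 V ≥ V_ov = 0.419 V, the device is in saturation.
I_D = ½ k_n V_ov² (1 + λ V_DS) = 0.5 × 6.4 × 0.419² × (1 + 0.045 × 2.66) = 0.629 mA.

Saturation; I_D = 0.629 mA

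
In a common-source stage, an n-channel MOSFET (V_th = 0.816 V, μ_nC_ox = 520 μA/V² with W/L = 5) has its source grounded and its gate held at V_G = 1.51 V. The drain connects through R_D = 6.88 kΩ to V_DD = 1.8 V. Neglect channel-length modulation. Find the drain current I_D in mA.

V_GS = V_G = 1.51 V, so V_ov = 1.51 − 0.816 = 0.694 V.
k_n = μ_nC_ox · (W/L) = 2.6 mA/V².
Assume saturation: I_D = ½ k_n V_ov² = 0.5 × 2.6 × 0.694² = 0.626 mA, giving V_DS = V_DD − I_D R_D = 1.8 − 0.626 × 6.88 = -2.51 V.
But -2.51 V < V_ov = 0.694 V, so the device is actually in triode.
In triode I_D = k_n[V_ov V_DS − ½ V_DS²] and I_D = (V_DD − V_DS)/R_D. Equating: 8.94 V_DS² − 13.41 V_DS + 1.8 = 0, giving V_DS = 0.149 V (the root below V_ov).
I_D = (1.8 − 0.149) / 6.88 = 0.24 mA.

I_D = 0.240 mA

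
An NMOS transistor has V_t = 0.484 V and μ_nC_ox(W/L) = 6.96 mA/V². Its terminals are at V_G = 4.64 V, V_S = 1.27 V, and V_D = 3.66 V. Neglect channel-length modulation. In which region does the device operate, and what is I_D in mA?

Triode; I_D = 28.1 mA

V_GS = V_G − V_S = 4.64 − 1.27 = 3.37 V; V_DS = V_D − V_S = 3.66 − 1.27 = 2.39 V.
V_ov = V_GS − V_t = 3.37 − 0.484 = 2.89 V.
Since V_DS = 2.39 V < V_ov = 2.89 V, the device is in the triode region.
I_D = k_n [V_ov · V_DS − ½ V_DS²] = 6.96 × [2.89 × 2.39 − 0.5 × 2.39²] = 28.1 mA.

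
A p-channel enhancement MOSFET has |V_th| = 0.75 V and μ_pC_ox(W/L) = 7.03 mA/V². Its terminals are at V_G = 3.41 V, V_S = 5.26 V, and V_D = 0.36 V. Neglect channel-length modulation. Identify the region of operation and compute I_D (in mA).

Saturation; I_D = 4.25 mA

V_SG = V_S − V_G = 5.26 − 3.41 = 1.85 V; V_SD = V_S − V_D = 5.26 − 0.36 = 4.9 V.
V_ov = V_SG − |V_th| = 1.85 − 0.75 = 1.1 V.
Since V_SD = 4.9 V ≥ V_ov = 1.1 V, the device is in saturation.
I_D = ½ k_p V_ov² = 0.5 × 7.03 × 1.1² = 4.25 mA.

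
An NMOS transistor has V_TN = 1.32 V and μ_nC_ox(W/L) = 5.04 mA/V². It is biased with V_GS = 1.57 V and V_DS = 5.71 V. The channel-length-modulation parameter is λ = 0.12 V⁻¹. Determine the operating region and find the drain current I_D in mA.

V_ov = V_GS − V_TN = 1.57 − 1.32 = 0.25 V.
Since V_DS = 5.71 V ≥ V_ov = 0.25 V, the device is in saturation.
I_D = ½ k_n V_ov² (1 + λ V_DS) = 0.5 × 5.04 × 0.25² × (1 + 0.12 × 5.71) = 0.265 mA.

Saturation; I_D = 0.265 mA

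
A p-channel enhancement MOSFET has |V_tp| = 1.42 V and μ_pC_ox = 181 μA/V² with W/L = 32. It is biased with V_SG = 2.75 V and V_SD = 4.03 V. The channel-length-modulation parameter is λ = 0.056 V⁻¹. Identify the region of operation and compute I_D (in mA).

k_p = μ_pC_ox · (W/L) = 5.792 mA/V².
V_ov = V_SG − |V_tp| = 2.75 − 1.42 = 1.33 V.
Since V_SD = 4.03 V ≥ V_ov = 1.33 V, the device is in saturation.
I_D = ½ k_p V_ov² (1 + λ V_SD) = 0.5 × 5.792 × 1.33² × (1 + 0.056 × 4.03) = 6.28 mA.

Saturation; I_D = 6.28 mA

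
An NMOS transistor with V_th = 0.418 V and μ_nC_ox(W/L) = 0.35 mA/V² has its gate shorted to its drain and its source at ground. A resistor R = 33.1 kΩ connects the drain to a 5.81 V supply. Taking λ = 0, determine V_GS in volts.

With gate tied to drain, V_GS = V_DS ≥ V_GS − V_th, so the device is in saturation.
KCL at the drain: ½ k_n (V_GS − V_th)² = (V_DD − V_GS)/R.
Let x = V_GS − 0.418. Then 5.79 x² + x − 5.392 = 0, giving x = 0.882 V (positive root), so V_GS = 1.3 V.
I_D = (V_DD − V_GS)/R = (5.81 − 1.3) / 33.1 = 0.136 mA.

V_GS = 1.30 V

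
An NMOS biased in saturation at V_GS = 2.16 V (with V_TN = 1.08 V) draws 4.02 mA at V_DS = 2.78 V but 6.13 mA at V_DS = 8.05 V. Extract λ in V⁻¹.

With V_GS fixed, I_D ∝ (1 + λ V_DS) in saturation, so I_D2/I_D1 = (1 + λ V_DS2)/(1 + λ V_DS1).
6.13/4.02 = 1.525 = (1 + 8.05 λ)/(1 + 2.78 λ).
Solving: λ (I_D1 V_DS2 − I_D2 V_DS1) = I_D2 − I_D1, so λ = (6.13 − 4.02) / (4.02 × 8.05 − 6.13 × 2.78) = 2.11 / 15.3 = 0.138 V⁻¹.

λ = 0.138 V⁻¹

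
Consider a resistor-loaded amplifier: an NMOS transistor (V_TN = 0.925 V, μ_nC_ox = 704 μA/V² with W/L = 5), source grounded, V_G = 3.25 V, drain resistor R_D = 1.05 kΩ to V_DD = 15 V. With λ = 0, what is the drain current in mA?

I_D = 9.51 mA

V_GS = V_G = 3.25 V, so V_ov = 3.25 − 0.925 = 2.33 V.
k_n = μ_nC_ox · (W/L) = 3.52 mA/V².
Assume saturation: I_D = ½ k_n V_ov² = 0.5 × 3.52 × 2.33² = 9.51 mA, giving V_DS = V_DD − I_D R_D = 15 − 9.51 × 1.05 = 5.01 V.
V_DS = 5.01 V ≥ V_ov = 2.33 V, confirming saturation.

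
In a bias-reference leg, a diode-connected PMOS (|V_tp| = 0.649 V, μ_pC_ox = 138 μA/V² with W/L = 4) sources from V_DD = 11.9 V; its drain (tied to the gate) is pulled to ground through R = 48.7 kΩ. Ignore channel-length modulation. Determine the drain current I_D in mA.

With gate tied to drain, V_SG = V_SD ≥ V_SG − |V_tp|, so the device is in saturation.
k_p = μ_pC_ox · (W/L) = 0.552 mA/V².
KCL at the drain: ½ k_p (V_SG − |V_tp|)² = (V_DD − V_SG)/R.
Let x = V_SG − 0.649. Then 13.4 x² + x − 11.25 = 0, giving x = 0.878 V (positive root), so V_SG = 1.53 V.
I_D = (V_DD − V_SG)/R = (11.9 − 1.53) / 48.7 = 0.213 mA.

I_D = 0.213 mA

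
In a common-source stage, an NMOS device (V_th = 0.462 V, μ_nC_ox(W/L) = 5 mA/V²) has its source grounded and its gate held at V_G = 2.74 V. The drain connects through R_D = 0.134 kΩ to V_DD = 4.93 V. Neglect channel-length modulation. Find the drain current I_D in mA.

V_GS = V_G = 2.74 V, so V_ov = 2.74 − 0.462 = 2.28 V.
Assume saturation: I_D = ½ k_n V_ov² = 0.5 × 5 × 2.28² = 13 mA, giving V_DS = V_DD − I_D R_D = 4.93 − 13 × 0.134 = 3.19 V.
V_DS = 3.19 V ≥ V_ov = 2.28 V, confirming saturation.

I_D = 13.0 mA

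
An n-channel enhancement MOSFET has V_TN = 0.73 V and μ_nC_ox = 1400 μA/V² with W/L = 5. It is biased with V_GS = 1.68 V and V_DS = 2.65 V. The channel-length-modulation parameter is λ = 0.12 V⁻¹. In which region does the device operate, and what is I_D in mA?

k_n = μ_nC_ox · (W/L) = 7 mA/V².
V_ov = V_GS − V_TN = 1.68 − 0.73 = 0.95 V.
Since V_DS = 2.65 V ≥ V_ov = 0.95 V, the device is in saturation.
I_D = ½ k_n V_ov² (1 + λ V_DS) = 0.5 × 7 × 0.95² × (1 + 0.12 × 2.65) = 4.16 mA.

Saturation; I_D = 4.16 mA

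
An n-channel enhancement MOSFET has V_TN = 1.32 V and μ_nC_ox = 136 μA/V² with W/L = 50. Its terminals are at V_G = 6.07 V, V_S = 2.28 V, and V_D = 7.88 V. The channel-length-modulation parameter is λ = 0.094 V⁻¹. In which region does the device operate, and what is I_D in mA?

V_GS = V_G − V_S = 6.07 − 2.28 = 3.79 V; V_DS = V_D − V_S = 7.88 − 2.28 = 5.6 V.
k_n = μ_nC_ox · (W/L) = 6.8 mA/V².
V_ov = V_GS − V_TN = 3.79 − 1.32 = 2.47 V.
Since V_DS = 5.6 V ≥ V_ov = 2.47 V, the device is in saturation.
I_D = ½ k_n V_ov² (1 + λ V_DS) = 0.5 × 6.8 × 2.47² × (1 + 0.094 × 5.6) = 31.7 mA.

Saturation; I_D = 31.7 mA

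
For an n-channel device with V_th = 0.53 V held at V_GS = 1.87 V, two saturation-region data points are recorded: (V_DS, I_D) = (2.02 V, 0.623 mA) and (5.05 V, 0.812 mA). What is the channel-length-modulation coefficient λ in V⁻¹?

λ = 0.126 V⁻¹

With V_GS fixed, I_D ∝ (1 + λ V_DS) in saturation, so I_D2/I_D1 = (1 + λ V_DS2)/(1 + λ V_DS1).
0.812/0.623 = 1.303 = (1 + 5.05 λ)/(1 + 2.02 λ).
Solving: λ (I_D1 V_DS2 − I_D2 V_DS1) = I_D2 − I_D1, so λ = (0.812 − 0.623) / (0.623 × 5.05 − 0.812 × 2.02) = 0.189 / 1.51 = 0.126 V⁻¹.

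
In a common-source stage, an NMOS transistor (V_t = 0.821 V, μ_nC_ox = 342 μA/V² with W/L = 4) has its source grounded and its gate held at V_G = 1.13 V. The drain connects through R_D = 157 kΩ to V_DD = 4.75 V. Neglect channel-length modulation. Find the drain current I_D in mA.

I_D = 0.0297 mA

V_GS = V_G = 1.13 V, so V_ov = 1.13 − 0.821 = 0.309 V.
k_n = μ_nC_ox · (W/L) = 1.368 mA/V².
Assume saturation: I_D = ½ k_n V_ov² = 0.5 × 1.368 × 0.309² = 0.0653 mA, giving V_DS = V_DD − I_D R_D = 4.75 − 0.0653 × 157 = -5.5 V.
But -5.5 V < V_ov = 0.309 V, so the device is actually in triode.
In triode I_D = k_n[V_ov V_DS − ½ V_DS²] and I_D = (V_DD − V_DS)/R_D. Equating: 107 V_DS² − 67.37 V_DS + 4.75 = 0, giving V_DS = 0.081 V (the root below V_ov).
I_D = (4.75 − 0.081) / 157 = 0.0297 mA.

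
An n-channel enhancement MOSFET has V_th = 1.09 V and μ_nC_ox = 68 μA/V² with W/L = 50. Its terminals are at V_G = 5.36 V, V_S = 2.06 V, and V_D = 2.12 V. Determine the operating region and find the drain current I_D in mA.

V_GS = V_G − V_S = 5.36 − 2.06 = 3.3 V; V_DS = V_D − V_S = 2.12 − 2.06 = 0.06 V.
k_n = μ_nC_ox · (W/L) = 3.4 mA/V².
V_ov = V_GS − V_th = 3.3 − 1.09 = 2.21 V.
Since V_DS = 0.06 V < V_ov = 2.21 V, the device is in the triode region.
I_D = k_n [V_ov · V_DS − ½ V_DS²] = 3.4 × [2.21 × 0.06 − 0.5 × 0.06²] = 0.445 mA.

Triode; I_D = 0.445 mA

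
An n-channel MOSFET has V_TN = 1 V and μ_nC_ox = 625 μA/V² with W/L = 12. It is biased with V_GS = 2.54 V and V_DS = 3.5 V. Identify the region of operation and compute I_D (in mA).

k_n = μ_nC_ox · (W/L) = 7.5 mA/V².
V_ov = V_GS − V_TN = 2.54 − 1 = 1.54 V.
Since V_DS = 3.5 V ≥ V_ov = 1.54 V, the device is in saturation.
I_D = ½ k_n V_ov² = 0.5 × 7.5 × 1.54² = 8.89 mA.

Saturation; I_D = 8.89 mA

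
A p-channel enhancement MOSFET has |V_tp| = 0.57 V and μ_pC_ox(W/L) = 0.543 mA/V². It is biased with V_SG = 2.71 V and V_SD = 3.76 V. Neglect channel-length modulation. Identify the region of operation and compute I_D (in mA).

V_ov = V_SG − |V_tp| = 2.71 − 0.57 = 2.14 V.
Since V_SD = 3.76 V ≥ V_ov = 2.14 V, the device is in saturation.
I_D = ½ k_p V_ov² = 0.5 × 0.543 × 2.14² = 1.24 mA.

Saturation; I_D = 1.24 mA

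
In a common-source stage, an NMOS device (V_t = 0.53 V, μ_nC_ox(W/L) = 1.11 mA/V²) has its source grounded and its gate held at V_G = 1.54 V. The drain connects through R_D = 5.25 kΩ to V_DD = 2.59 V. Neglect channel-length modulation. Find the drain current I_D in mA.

I_D = 0.404 mA

V_GS = V_G = 1.54 V, so V_ov = 1.54 − 0.53 = 1.01 V.
Assume saturation: I_D = ½ k_n V_ov² = 0.5 × 1.11 × 1.01² = 0.566 mA, giving V_DS = V_DD − I_D R_D = 2.59 − 0.566 × 5.25 = -0.382 V.
But -0.382 V < V_ov = 1.01 V, so the device is actually in triode.
In triode I_D = k_n[V_ov V_DS − ½ V_DS²] and I_D = (V_DD − V_DS)/R_D. Equating: 2.91 V_DS² − 6.886 V_DS + 2.59 = 0, giving V_DS = 0.469 V (the root below V_ov).
I_D = (2.59 − 0.469) / 5.25 = 0.404 mA.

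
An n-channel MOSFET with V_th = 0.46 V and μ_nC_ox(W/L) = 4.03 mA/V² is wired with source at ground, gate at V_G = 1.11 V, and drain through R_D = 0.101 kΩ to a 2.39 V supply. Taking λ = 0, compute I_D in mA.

I_D = 0.851 mA

V_GS = V_G = 1.11 V, so V_ov = 1.11 − 0.46 = 0.65 V.
Assume saturation: I_D = ½ k_n V_ov² = 0.5 × 4.03 × 0.65² = 0.851 mA, giving V_DS = V_DD − I_D R_D = 2.39 − 0.851 × 0.101 = 2.3 V.
V_DS = 2.3 V ≥ V_ov = 0.65 V, confirming saturation.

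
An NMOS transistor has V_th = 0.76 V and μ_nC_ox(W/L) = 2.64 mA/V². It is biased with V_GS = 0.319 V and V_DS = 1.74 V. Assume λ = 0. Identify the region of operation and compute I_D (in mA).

V_GS = 0.319 V < V_th = 0.76 V, so the transistor is in cutoff.

Cutoff; I_D = 0 mA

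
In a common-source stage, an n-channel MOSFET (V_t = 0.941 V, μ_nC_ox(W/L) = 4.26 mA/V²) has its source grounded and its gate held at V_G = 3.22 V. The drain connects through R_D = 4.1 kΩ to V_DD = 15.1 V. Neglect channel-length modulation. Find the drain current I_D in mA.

I_D = 3.58 mA

V_GS = V_G = 3.22 V, so V_ov = 3.22 − 0.941 = 2.28 V.
Assume saturation: I_D = ½ k_n V_ov² = 0.5 × 4.26 × 2.28² = 11.1 mA, giving V_DS = V_DD − I_D R_D = 15.1 − 11.1 × 4.1 = -30.3 V.
But -30.3 V < V_ov = 2.28 V, so the device is actually in triode.
In triode I_D = k_n[V_ov V_DS − ½ V_DS²] and I_D = (V_DD − V_DS)/R_D. Equating: 8.73 V_DS² − 40.81 V_DS + 15.1 = 0, giving V_DS = 0.405 V (the root below V_ov).
I_D = (15.1 − 0.405) / 4.1 = 3.58 mA.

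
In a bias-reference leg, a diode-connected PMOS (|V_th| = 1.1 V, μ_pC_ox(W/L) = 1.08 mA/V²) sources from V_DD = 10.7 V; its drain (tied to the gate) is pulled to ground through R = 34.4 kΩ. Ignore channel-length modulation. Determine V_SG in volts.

With gate tied to drain, V_SG = V_SD ≥ V_SG − |V_th|, so the device is in saturation.
KCL at the drain: ½ k_p (V_SG − |V_th|)² = (V_DD − V_SG)/R.
Let x = V_SG − 1.1. Then 18.6 x² + x − 9.6 = 0, giving x = 0.692 V (positive root), so V_SG = 1.79 V.
I_D = (V_DD − V_SG)/R = (10.7 − 1.79) / 34.4 = 0.259 mA.

V_SG = 1.79 V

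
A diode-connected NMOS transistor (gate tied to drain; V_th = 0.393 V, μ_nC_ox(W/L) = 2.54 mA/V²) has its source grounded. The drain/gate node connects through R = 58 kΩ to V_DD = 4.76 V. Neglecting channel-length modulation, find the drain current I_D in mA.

With gate tied to drain, V_GS = V_DS ≥ V_GS − V_th, so the device is in saturation.
KCL at the drain: ½ k_n (V_GS − V_th)² = (V_DD − V_GS)/R.
Let x = V_GS − 0.393. Then 73.7 x² + x − 4.367 = 0, giving x = 0.237 V (positive root), so V_GS = 0.63 V.
I_D = (V_DD − V_GS)/R = (4.76 − 0.63) / 58 = 0.0712 mA.

I_D = 0.0712 mA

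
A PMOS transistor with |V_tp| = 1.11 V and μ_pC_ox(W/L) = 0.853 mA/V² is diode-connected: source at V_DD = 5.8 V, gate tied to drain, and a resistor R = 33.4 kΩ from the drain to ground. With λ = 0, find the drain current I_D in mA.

I_D = 0.124 mA

With gate tied to drain, V_SG = V_SD ≥ V_SG − |V_tp|, so the device is in saturation.
KCL at the drain: ½ k_p (V_SG − |V_tp|)² = (V_DD − V_SG)/R.
Let x = V_SG − 1.11. Then 14.2 x² + x − 4.69 = 0, giving x = 0.54 V (positive root), so V_SG = 1.65 V.
I_D = (V_DD − V_SG)/R = (5.8 − 1.65) / 33.4 = 0.124 mA.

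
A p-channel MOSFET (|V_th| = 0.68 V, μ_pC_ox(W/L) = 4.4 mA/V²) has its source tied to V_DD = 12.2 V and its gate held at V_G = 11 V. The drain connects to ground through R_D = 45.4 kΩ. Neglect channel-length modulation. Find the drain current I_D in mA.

I_D = 0.266 mA

V_SG = V_DD − V_G = 12.2 − 11 = 1.2 V, so V_ov = 1.2 − 0.68 = 0.52 V.
Assume saturation: I_D = ½ k_p V_ov² = 0.5 × 4.4 × 0.52² = 0.595 mA, giving V_SD = V_DD − I_D R_D = 12.2 − 0.595 × 45.4 = -14.8 V.
But -14.8 V < V_ov = 0.52 V, so the device is actually in triode.
In triode I_D = k_p[V_ov V_SD − ½ V_SD²] and I_D = (V_DD − V_SD)/R_D. Equating: 99.9 V_SD² − 104.9 V_SD + 12.2 = 0, giving V_SD = 0.133 V (the root below V_ov).
I_D = (12.2 − 0.133) / 45.4 = 0.266 mA.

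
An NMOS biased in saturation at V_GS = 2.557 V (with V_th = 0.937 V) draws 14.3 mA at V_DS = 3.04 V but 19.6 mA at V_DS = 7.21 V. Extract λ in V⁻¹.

With V_GS fixed, I_D ∝ (1 + λ V_DS) in saturation, so I_D2/I_D1 = (1 + λ V_DS2)/(1 + λ V_DS1).
19.6/14.3 = 1.371 = (1 + 7.21 λ)/(1 + 3.04 λ).
Solving: λ (I_D1 V_DS2 − I_D2 V_DS1) = I_D2 − I_D1, so λ = (19.6 − 14.3) / (14.3 × 7.21 − 19.6 × 3.04) = 5.3 / 43.5 = 0.122 V⁻¹.

λ = 0.122 V⁻¹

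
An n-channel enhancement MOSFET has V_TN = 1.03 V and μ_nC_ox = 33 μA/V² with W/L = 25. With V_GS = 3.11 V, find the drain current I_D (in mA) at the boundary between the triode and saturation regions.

I_D = 1.78 mA

At the boundary V_DS = V_ov = V_GS − V_TN = 3.11 − 1.03 = 2.08 V.
k_n = μ_nC_ox · (W/L) = 0.825 mA/V².
I_D = ½ k_n V_ov² = 0.5 × 0.825 × 2.08² = 1.78 mA.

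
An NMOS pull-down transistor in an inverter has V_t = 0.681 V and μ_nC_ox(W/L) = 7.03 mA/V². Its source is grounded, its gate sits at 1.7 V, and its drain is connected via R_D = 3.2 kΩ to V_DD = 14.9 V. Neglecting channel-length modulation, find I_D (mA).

I_D = 3.65 mA

V_GS = V_G = 1.7 V, so V_ov = 1.7 − 0.681 = 1.02 V.
Assume saturation: I_D = ½ k_n V_ov² = 0.5 × 7.03 × 1.02² = 3.65 mA, giving V_DS = V_DD − I_D R_D = 14.9 − 3.65 × 3.2 = 3.22 V.
V_DS = 3.22 V ≥ V_ov = 1.02 V, confirming saturation.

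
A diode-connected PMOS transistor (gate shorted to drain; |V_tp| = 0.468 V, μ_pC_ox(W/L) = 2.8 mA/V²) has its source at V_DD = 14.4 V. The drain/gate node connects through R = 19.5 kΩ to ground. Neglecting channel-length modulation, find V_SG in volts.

V_SG = 1.16 V

With gate tied to drain, V_SG = V_SD ≥ V_SG − |V_tp|, so the device is in saturation.
KCL at the drain: ½ k_p (V_SG − |V_tp|)² = (V_DD − V_SG)/R.
Let x = V_SG − 0.468. Then 27.3 x² + x − 13.93 = 0, giving x = 0.696 V (positive root), so V_SG = 1.16 V.
I_D = (V_DD − V_SG)/R = (14.4 − 1.16) / 19.5 = 0.679 mA.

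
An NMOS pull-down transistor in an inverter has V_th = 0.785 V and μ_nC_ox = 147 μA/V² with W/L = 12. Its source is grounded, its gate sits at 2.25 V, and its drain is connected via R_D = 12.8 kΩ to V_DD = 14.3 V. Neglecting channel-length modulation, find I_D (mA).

I_D = 1.08 mA

V_GS = V_G = 2.25 V, so V_ov = 2.25 − 0.785 = 1.46 V.
k_n = μ_nC_ox · (W/L) = 1.764 mA/V².
Assume saturation: I_D = ½ k_n V_ov² = 0.5 × 1.764 × 1.46² = 1.89 mA, giving V_DS = V_DD − I_D R_D = 14.3 − 1.89 × 12.8 = -9.93 V.
But -9.93 V < V_ov = 1.46 V, so the device is actually in triode.
In triode I_D = k_n[V_ov V_DS − ½ V_DS²] and I_D = (V_DD − V_DS)/R_D. Equating: 11.3 V_DS² − 34.08 V_DS + 14.3 = 0, giving V_DS = 0.504 V (the root below V_ov).
I_D = (14.3 − 0.504) / 12.8 = 1.08 mA.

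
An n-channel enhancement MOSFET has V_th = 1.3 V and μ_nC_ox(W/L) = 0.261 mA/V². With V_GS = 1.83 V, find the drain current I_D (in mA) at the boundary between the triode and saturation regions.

At the boundary V_DS = V_ov = V_GS − V_th = 1.83 − 1.3 = 0.53 V.
I_D = ½ k_n V_ov² = 0.5 × 0.261 × 0.53² = 0.0367 mA.

I_D = 0.0367 mA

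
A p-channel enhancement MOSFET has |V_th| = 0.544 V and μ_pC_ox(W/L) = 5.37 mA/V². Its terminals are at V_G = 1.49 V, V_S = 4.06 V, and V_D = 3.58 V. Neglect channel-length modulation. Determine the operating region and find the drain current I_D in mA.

Triode; I_D = 4.60 mA

V_SG = V_S − V_G = 4.06 − 1.49 = 2.57 V; V_SD = V_S − V_D = 4.06 − 3.58 = 0.48 V.
V_ov = V_SG − |V_th| = 2.57 − 0.544 = 2.03 V.
Since V_SD = 0.48 V < V_ov = 2.03 V, the device is in the triode region.
I_D = k_p [V_ov · V_SD − ½ V_SD²] = 5.37 × [2.03 × 0.48 − 0.5 × 0.48²] = 4.6 mA.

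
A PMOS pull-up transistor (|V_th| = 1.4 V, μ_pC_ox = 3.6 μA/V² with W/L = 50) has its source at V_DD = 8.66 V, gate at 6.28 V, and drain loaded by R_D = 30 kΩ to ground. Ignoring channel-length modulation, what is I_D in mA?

V_SG = V_DD − V_G = 8.66 − 6.28 = 2.38 V, so V_ov = 2.38 − 1.4 = 0.98 V.
k_p = μ_pC_ox · (W/L) = 0.18 mA/V².
Assume saturation: I_D = ½ k_p V_ov² = 0.5 × 0.18 × 0.98² = 0.0864 mA, giving V_SD = V_DD − I_D R_D = 8.66 − 0.0864 × 30 = 6.07 V.
V_SD = 6.07 V ≥ V_ov = 0.98 V, confirming saturation.

I_D = 0.0864 mA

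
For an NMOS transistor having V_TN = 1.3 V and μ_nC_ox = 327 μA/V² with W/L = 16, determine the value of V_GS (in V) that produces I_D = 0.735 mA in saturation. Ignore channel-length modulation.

V_GS = 1.83 V

k_n = μ_nC_ox · (W/L) = 5.232 mA/V².
In saturation I_D = ½ k_n (V_GS − V_TN)², so V_GS − V_TN = √(2 I_D / k_n) = √(2 × 0.735 / 5.232) = 0.53 V.
V_GS = 1.3 + 0.53 = 1.83 V.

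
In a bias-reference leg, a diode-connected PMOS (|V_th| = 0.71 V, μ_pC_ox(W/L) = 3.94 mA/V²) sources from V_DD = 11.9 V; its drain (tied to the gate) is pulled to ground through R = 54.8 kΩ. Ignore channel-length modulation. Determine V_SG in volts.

V_SG = 1.03 V

With gate tied to drain, V_SG = V_SD ≥ V_SG − |V_th|, so the device is in saturation.
KCL at the drain: ½ k_p (V_SG − |V_th|)² = (V_DD − V_SG)/R.
Let x = V_SG − 0.71. Then 108 x² + x − 11.19 = 0, giving x = 0.317 V (positive root), so V_SG = 1.03 V.
I_D = (V_DD − V_SG)/R = (11.9 − 1.03) / 54.8 = 0.198 mA.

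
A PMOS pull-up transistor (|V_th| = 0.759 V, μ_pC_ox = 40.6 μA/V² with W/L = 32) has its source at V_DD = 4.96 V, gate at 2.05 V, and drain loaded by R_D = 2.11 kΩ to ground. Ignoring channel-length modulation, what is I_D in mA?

I_D = 1.94 mA

V_SG = V_DD − V_G = 4.96 − 2.05 = 2.91 V, so V_ov = 2.91 − 0.759 = 2.15 V.
k_p = μ_pC_ox · (W/L) = 1.299 mA/V².
Assume saturation: I_D = ½ k_p V_ov² = 0.5 × 1.299 × 2.15² = 3.01 mA, giving V_SD = V_DD − I_D R_D = 4.96 − 3.01 × 2.11 = -1.38 V.
But -1.38 V < V_ov = 2.15 V, so the device is actually in triode.
In triode I_D = k_p[V_ov V_SD − ½ V_SD²] and I_D = (V_DD − V_SD)/R_D. Equating: 1.37 V_SD² − 6.897 V_SD + 4.96 = 0, giving V_SD = 0.869 V (the root below V_ov).
I_D = (4.96 − 0.869) / 2.11 = 1.94 mA.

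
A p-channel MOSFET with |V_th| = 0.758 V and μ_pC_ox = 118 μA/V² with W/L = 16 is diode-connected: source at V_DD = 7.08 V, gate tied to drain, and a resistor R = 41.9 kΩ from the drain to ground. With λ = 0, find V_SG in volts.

With gate tied to drain, V_SG = V_SD ≥ V_SG − |V_th|, so the device is in saturation.
k_p = μ_pC_ox · (W/L) = 1.888 mA/V².
KCL at the drain: ½ k_p (V_SG − |V_th|)² = (V_DD − V_SG)/R.
Let x = V_SG − 0.758. Then 39.6 x² + x − 6.322 = 0, giving x = 0.387 V (positive root), so V_SG = 1.15 V.
I_D = (V_DD − V_SG)/R = (7.08 − 1.15) / 41.9 = 0.142 mA.

V_SG = 1.15 V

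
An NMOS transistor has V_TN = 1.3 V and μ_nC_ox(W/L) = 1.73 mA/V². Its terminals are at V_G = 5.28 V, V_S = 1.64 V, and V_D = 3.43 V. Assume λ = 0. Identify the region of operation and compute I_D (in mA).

V_GS = V_G − V_S = 5.28 − 1.64 = 3.64 V; V_DS = V_D − V_S = 3.43 − 1.64 = 1.79 V.
V_ov = V_GS − V_TN = 3.64 − 1.3 = 2.34 V.
Since V_DS = 1.79 V < V_ov = 2.34 V, the device is in the triode region.
I_D = k_n [V_ov · V_DS − ½ V_DS²] = 1.73 × [2.34 × 1.79 − 0.5 × 1.79²] = 4.47 mA.

Triode; I_D = 4.47 mA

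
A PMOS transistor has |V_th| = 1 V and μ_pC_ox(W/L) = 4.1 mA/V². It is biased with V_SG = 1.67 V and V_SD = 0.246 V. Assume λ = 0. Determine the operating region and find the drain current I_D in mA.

Triode; I_D = 0.552 mA

V_ov = V_SG − |V_th| = 1.67 − 1 = 0.67 V.
Since V_SD = 0.246 V < V_ov = 0.67 V, the device is in the triode region.
I_D = k_p [V_ov · V_SD − ½ V_SD²] = 4.1 × [0.67 × 0.246 − 0.5 × 0.246²] = 0.552 mA.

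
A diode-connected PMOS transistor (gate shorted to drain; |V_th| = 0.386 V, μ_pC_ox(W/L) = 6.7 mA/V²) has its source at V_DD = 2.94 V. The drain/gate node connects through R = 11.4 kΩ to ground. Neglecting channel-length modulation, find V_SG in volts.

V_SG = 0.632 V

With gate tied to drain, V_SG = V_SD ≥ V_SG − |V_th|, so the device is in saturation.
KCL at the drain: ½ k_p (V_SG − |V_th|)² = (V_DD − V_SG)/R.
Let x = V_SG − 0.386. Then 38.2 x² + x − 2.554 = 0, giving x = 0.246 V (positive root), so V_SG = 0.632 V.
I_D = (V_DD − V_SG)/R = (2.94 − 0.632) / 11.4 = 0.202 mA.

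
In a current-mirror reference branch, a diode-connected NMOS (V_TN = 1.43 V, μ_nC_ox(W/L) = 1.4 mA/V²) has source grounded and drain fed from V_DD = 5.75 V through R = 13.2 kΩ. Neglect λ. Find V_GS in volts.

With gate tied to drain, V_GS = V_DS ≥ V_GS − V_TN, so the device is in saturation.
KCL at the drain: ½ k_n (V_GS − V_TN)² = (V_DD − V_GS)/R.
Let x = V_GS − 1.43. Then 9.24 x² + x − 4.32 = 0, giving x = 0.632 V (positive root), so V_GS = 2.06 V.
I_D = (V_DD − V_GS)/R = (5.75 − 2.06) / 13.2 = 0.279 mA.

V_GS = 2.06 V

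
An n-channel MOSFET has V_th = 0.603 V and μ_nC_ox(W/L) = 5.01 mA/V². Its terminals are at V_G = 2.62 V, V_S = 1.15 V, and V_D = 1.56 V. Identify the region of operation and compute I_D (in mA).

V_GS = V_G − V_S = 2.62 − 1.15 = 1.47 V; V_DS = V_D − V_S = 1.56 − 1.15 = 0.41 V.
V_ov = V_GS − V_th = 1.47 − 0.603 = 0.867 V.
Since V_DS = 0.41 V < V_ov = 0.867 V, the device is in the triode region.
I_D = k_n [V_ov · V_DS − ½ V_DS²] = 5.01 × [0.867 × 0.41 − 0.5 × 0.41²] = 1.36 mA.

Triode; I_D = 1.36 mA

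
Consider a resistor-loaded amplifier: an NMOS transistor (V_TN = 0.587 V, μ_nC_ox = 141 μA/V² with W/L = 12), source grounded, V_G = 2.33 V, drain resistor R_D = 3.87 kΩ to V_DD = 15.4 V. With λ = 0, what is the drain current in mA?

V_GS = V_G = 2.33 V, so V_ov = 2.33 − 0.587 = 1.74 V.
k_n = μ_nC_ox · (W/L) = 1.692 mA/V².
Assume saturation: I_D = ½ k_n V_ov² = 0.5 × 1.692 × 1.74² = 2.57 mA, giving V_DS = V_DD − I_D R_D = 15.4 − 2.57 × 3.87 = 5.45 V.
V_DS = 5.45 V ≥ V_ov = 1.74 V, confirming saturation.

I_D = 2.57 mA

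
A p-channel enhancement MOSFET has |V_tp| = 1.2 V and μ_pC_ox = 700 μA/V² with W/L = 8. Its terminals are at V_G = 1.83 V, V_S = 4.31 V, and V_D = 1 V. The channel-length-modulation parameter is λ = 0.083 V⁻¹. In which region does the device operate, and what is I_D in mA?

Saturation; I_D = 5.85 mA

V_SG = V_S − V_G = 4.31 − 1.83 = 2.48 V; V_SD = V_S − V_D = 4.31 − 1 = 3.31 V.
k_p = μ_pC_ox · (W/L) = 5.6 mA/V².
V_ov = V_SG − |V_tp| = 2.48 − 1.2 = 1.28 V.
Since V_SD = 3.31 V ≥ V_ov = 1.28 V, the device is in saturation.
I_D = ½ k_p V_ov² (1 + λ V_SD) = 0.5 × 5.6 × 1.28² × (1 + 0.083 × 3.31) = 5.85 mA.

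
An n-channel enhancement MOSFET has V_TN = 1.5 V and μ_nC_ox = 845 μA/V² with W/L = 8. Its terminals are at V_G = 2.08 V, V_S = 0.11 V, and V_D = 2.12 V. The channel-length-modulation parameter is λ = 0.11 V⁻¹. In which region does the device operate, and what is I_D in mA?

Saturation; I_D = 0.912 mA

V_GS = V_G − V_S = 2.08 − 0.11 = 1.97 V; V_DS = V_D − V_S = 2.12 − 0.11 = 2.01 V.
k_n = μ_nC_ox · (W/L) = 6.76 mA/V².
V_ov = V_GS − V_TN = 1.97 − 1.5 = 0.47 V.
Since V_DS = 2.01 V ≥ V_ov = 0.47 V, the device is in saturation.
I_D = ½ k_n V_ov² (1 + λ V_DS) = 0.5 × 6.76 × 0.47² × (1 + 0.11 × 2.01) = 0.912 mA.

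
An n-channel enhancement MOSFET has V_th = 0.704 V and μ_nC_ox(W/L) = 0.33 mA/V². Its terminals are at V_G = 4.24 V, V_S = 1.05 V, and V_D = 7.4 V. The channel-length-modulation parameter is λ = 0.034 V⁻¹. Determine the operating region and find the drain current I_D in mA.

Saturation; I_D = 1.24 mA

V_GS = V_G − V_S = 4.24 − 1.05 = 3.19 V; V_DS = V_D − V_S = 7.4 − 1.05 = 6.35 V.
V_ov = V_GS − V_th = 3.19 − 0.704 = 2.49 V.
Since V_DS = 6.35 V ≥ V_ov = 2.49 V, the device is in saturation.
I_D = ½ k_n V_ov² (1 + λ V_DS) = 0.5 × 0.33 × 2.49² × (1 + 0.034 × 6.35) = 1.24 mA.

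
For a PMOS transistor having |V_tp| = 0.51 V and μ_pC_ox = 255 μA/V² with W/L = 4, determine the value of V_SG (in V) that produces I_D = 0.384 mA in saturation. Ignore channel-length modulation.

k_p = μ_pC_ox · (W/L) = 1.02 mA/V².
In saturation I_D = ½ k_p (V_SG − |V_tp|)², so V_SG − |V_tp| = √(2 I_D / k_p) = √(2 × 0.384 / 1.02) = 0.868 V.
V_SG = 0.51 + 0.868 = 1.38 V.

V_SG = 1.38 V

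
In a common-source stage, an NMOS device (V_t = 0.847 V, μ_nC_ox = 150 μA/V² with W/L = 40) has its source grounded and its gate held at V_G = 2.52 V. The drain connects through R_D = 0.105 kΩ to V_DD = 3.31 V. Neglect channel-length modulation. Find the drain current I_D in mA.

I_D = 8.40 mA

V_GS = V_G = 2.52 V, so V_ov = 2.52 − 0.847 = 1.67 V.
k_n = μ_nC_ox · (W/L) = 6 mA/V².
Assume saturation: I_D = ½ k_n V_ov² = 0.5 × 6 × 1.67² = 8.4 mA, giving V_DS = V_DD − I_D R_D = 3.31 − 8.4 × 0.105 = 2.43 V.
V_DS = 2.43 V ≥ V_ov = 1.67 V, confirming saturation.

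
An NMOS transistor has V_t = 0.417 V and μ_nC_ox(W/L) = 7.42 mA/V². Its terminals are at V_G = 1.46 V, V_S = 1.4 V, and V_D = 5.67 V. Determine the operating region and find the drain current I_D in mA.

V_GS = V_G − V_S = 1.46 − 1.4 = 0.06 V; V_DS = V_D − V_S = 5.67 − 1.4 = 4.27 V.
V_GS = 0.06 V < V_t = 0.417 V, so the transistor is in cutoff.

Cutoff; I_D = 0 mA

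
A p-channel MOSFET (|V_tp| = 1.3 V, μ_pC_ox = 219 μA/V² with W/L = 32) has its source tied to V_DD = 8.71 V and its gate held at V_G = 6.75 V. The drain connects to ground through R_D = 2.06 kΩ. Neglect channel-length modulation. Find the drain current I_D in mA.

I_D = 1.53 mA

V_SG = V_DD − V_G = 8.71 − 6.75 = 1.96 V, so V_ov = 1.96 − 1.3 = 0.66 V.
k_p = μ_pC_ox · (W/L) = 7.008 mA/V².
Assume saturation: I_D = ½ k_p V_ov² = 0.5 × 7.008 × 0.66² = 1.53 mA, giving V_SD = V_DD − I_D R_D = 8.71 − 1.53 × 2.06 = 5.57 V.
V_SD = 5.57 V ≥ V_ov = 0.66 V, confirming saturation.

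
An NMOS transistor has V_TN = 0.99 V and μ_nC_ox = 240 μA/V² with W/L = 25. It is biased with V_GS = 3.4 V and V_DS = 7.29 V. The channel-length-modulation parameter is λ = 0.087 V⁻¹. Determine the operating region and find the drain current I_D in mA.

Saturation; I_D = 28.5 mA

k_n = μ_nC_ox · (W/L) = 6 mA/V².
V_ov = V_GS − V_TN = 3.4 − 0.99 = 2.41 V.
Since V_DS = 7.29 V ≥ V_ov = 2.41 V, the device is in saturation.
I_D = ½ k_n V_ov² (1 + λ V_DS) = 0.5 × 6 × 2.41² × (1 + 0.087 × 7.29) = 28.5 mA.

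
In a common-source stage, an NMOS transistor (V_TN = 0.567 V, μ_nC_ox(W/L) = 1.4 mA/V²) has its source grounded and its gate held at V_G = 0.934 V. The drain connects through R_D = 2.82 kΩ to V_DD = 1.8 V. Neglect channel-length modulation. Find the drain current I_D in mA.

I_D = 0.0943 mA

V_GS = V_G = 0.934 V, so V_ov = 0.934 − 0.567 = 0.367 V.
Assume saturation: I_D = ½ k_n V_ov² = 0.5 × 1.4 × 0.367² = 0.0943 mA, giving V_DS = V_DD − I_D R_D = 1.8 − 0.0943 × 2.82 = 1.53 V.
V_DS = 1.53 V ≥ V_ov = 0.367 V, confirming saturation.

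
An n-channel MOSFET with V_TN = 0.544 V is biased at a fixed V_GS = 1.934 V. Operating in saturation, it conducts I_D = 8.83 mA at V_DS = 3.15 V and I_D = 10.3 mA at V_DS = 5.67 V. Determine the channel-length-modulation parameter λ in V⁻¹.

With V_GS fixed, I_D ∝ (1 + λ V_DS) in saturation, so I_D2/I_D1 = (1 + λ V_DS2)/(1 + λ V_DS1).
10.3/8.83 = 1.166 = (1 + 5.67 λ)/(1 + 3.15 λ).
Solving: λ (I_D1 V_DS2 − I_D2 V_DS1) = I_D2 − I_D1, so λ = (10.3 − 8.83) / (8.83 × 5.67 − 10.3 × 3.15) = 1.47 / 17.6 = 0.0834 V⁻¹.

λ = 0.0834 V⁻¹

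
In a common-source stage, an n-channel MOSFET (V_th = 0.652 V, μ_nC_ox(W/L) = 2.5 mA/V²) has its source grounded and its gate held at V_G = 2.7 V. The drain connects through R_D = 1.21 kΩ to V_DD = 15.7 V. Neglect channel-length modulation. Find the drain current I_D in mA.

V_GS = V_G = 2.7 V, so V_ov = 2.7 − 0.652 = 2.05 V.
Assume saturation: I_D = ½ k_n V_ov² = 0.5 × 2.5 × 2.05² = 5.24 mA, giving V_DS = V_DD − I_D R_D = 15.7 − 5.24 × 1.21 = 9.36 V.
V_DS = 9.36 V ≥ V_ov = 2.05 V, confirming saturation.

I_D = 5.24 mA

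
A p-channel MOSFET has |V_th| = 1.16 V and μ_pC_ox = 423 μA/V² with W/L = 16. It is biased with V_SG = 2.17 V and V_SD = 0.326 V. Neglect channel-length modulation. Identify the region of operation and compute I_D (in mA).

Triode; I_D = 1.87 mA

k_p = μ_pC_ox · (W/L) = 6.768 mA/V².
V_ov = V_SG − |V_th| = 2.17 − 1.16 = 1.01 V.
Since V_SD = 0.326 V < V_ov = 1.01 V, the device is in the triode region.
I_D = k_p [V_ov · V_SD − ½ V_SD²] = 6.768 × [1.01 × 0.326 − 0.5 × 0.326²] = 1.87 mA.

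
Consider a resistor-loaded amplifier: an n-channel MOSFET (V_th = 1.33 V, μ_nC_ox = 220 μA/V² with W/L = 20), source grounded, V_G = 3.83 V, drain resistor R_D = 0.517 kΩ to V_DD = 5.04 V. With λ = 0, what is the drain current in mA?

V_GS = V_G = 3.83 V, so V_ov = 3.83 − 1.33 = 2.5 V.
k_n = μ_nC_ox · (W/L) = 4.4 mA/V².
Assume saturation: I_D = ½ k_n V_ov² = 0.5 × 4.4 × 2.5² = 13.8 mA, giving V_DS = V_DD − I_D R_D = 5.04 − 13.8 × 0.517 = -2.07 V.
But -2.07 V < V_ov = 2.5 V, so the device is actually in triode.
In triode I_D = k_n[V_ov V_DS − ½ V_DS²] and I_D = (V_DD − V_DS)/R_D. Equating: 1.14 V_DS² − 6.687 V_DS + 5.04 = 0, giving V_DS = 0.888 V (the root below V_ov).
I_D = (5.04 − 0.888) / 0.517 = 8.03 mA.

I_D = 8.03 mA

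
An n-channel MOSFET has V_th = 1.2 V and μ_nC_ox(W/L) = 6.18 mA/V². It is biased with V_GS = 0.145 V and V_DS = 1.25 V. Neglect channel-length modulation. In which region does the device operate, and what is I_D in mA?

Cutoff; I_D = 0 mA

V_GS = 0.145 V < V_th = 1.2 V, so the transistor is in cutoff.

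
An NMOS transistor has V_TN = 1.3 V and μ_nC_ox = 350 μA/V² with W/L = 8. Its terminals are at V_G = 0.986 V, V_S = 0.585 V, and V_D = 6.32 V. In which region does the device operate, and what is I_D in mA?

V_GS = V_G − V_S = 0.986 − 0.585 = 0.401 V; V_DS = V_D − V_S = 6.32 − 0.585 = 5.74 V.
V_GS = 0.401 V < V_TN = 1.3 V, so the transistor is in cutoff.

Cutoff; I_D = 0 mA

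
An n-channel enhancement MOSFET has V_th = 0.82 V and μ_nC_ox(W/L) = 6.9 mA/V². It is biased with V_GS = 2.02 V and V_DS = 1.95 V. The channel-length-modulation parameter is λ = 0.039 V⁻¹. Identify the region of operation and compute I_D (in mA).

V_ov = V_GS − V_th = 2.02 − 0.82 = 1.2 V.
Since V_DS = 1.95 V ≥ V_ov = 1.2 V, the device is in saturation.
I_D = ½ k_n V_ov² (1 + λ V_DS) = 0.5 × 6.9 × 1.2² × (1 + 0.039 × 1.95) = 5.35 mA.

Saturation; I_D = 5.35 mA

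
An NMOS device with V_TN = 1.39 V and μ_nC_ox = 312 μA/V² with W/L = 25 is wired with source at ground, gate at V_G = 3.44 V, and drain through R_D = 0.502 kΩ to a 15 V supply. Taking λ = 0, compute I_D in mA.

V_GS = V_G = 3.44 V, so V_ov = 3.44 − 1.39 = 2.05 V.
k_n = μ_nC_ox · (W/L) = 7.8 mA/V².
Assume saturation: I_D = ½ k_n V_ov² = 0.5 × 7.8 × 2.05² = 16.4 mA, giving V_DS = V_DD − I_D R_D = 15 − 16.4 × 0.502 = 6.77 V.
V_DS = 6.77 V ≥ V_ov = 2.05 V, confirming saturation.

I_D = 16.4 mA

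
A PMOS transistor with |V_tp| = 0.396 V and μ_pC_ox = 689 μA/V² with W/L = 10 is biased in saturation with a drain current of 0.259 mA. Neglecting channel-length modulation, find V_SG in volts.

V_SG = 0.670 V

k_p = μ_pC_ox · (W/L) = 6.89 mA/V².
In saturation I_D = ½ k_p (V_SG − |V_tp|)², so V_SG − |V_tp| = √(2 I_D / k_p) = √(2 × 0.259 / 6.89) = 0.274 V.
V_SG = 0.396 + 0.274 = 0.67 V.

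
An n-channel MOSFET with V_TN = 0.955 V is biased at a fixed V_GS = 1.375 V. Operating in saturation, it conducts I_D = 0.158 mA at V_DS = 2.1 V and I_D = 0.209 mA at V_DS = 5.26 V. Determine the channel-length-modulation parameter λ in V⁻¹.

λ = 0.130 V⁻¹

With V_GS fixed, I_D ∝ (1 + λ V_DS) in saturation, so I_D2/I_D1 = (1 + λ V_DS2)/(1 + λ V_DS1).
0.209/0.158 = 1.323 = (1 + 5.26 λ)/(1 + 2.1 λ).
Solving: λ (I_D1 V_DS2 − I_D2 V_DS1) = I_D2 − I_D1, so λ = (0.209 − 0.158) / (0.158 × 5.26 − 0.209 × 2.1) = 0.051 / 0.392 = 0.13 V⁻¹.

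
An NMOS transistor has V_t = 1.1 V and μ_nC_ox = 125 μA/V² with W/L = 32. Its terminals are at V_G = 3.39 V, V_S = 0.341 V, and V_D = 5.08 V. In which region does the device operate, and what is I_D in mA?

V_GS = V_G − V_S = 3.39 − 0.341 = 3.05 V; V_DS = V_D − V_S = 5.08 − 0.341 = 4.74 V.
k_n = μ_nC_ox · (W/L) = 4 mA/V².
V_ov = V_GS − V_t = 3.05 − 1.1 = 1.95 V.
Since V_DS = 4.74 V ≥ V_ov = 1.95 V, the device is in saturation.
I_D = ½ k_n V_ov² = 0.5 × 4 × 1.95² = 7.6 mA.

Saturation; I_D = 7.60 mA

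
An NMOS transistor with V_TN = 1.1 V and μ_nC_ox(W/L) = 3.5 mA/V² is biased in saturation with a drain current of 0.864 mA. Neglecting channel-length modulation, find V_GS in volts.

In saturation I_D = ½ k_n (V_GS − V_TN)², so V_GS − V_TN = √(2 I_D / k_n) = √(2 × 0.864 / 3.5) = 0.703 V.
V_GS = 1.1 + 0.703 = 1.8 V.

V_GS = 1.80 V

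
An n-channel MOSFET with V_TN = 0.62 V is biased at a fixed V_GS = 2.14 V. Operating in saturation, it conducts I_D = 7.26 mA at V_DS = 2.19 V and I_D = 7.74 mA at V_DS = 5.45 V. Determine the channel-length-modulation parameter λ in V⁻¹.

λ = 0.0212 V⁻¹

With V_GS fixed, I_D ∝ (1 + λ V_DS) in saturation, so I_D2/I_D1 = (1 + λ V_DS2)/(1 + λ V_DS1).
7.74/7.26 = 1.066 = (1 + 5.45 λ)/(1 + 2.19 λ).
Solving: λ (I_D1 V_DS2 − I_D2 V_DS1) = I_D2 − I_D1, so λ = (7.74 − 7.26) / (7.26 × 5.45 − 7.74 × 2.19) = 0.48 / 22.6 = 0.0212 V⁻¹.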